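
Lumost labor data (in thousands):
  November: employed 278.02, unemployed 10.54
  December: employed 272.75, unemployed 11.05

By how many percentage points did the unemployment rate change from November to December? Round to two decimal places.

The unemployment rate changed by +0.24 percentage points.

November: labor force = 278.02 + 10.54 = 288.56; u = 10.54/288.56 = 3.65%.
December: labor force = 272.75 + 11.05 = 283.80; u = 11.05/283.80 = 3.89%.
Change = 3.89% − 3.65% = +0.24 pp.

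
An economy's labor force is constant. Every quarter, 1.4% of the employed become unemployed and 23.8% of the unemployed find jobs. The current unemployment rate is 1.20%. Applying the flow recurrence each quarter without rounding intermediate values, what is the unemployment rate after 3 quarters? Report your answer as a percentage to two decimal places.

Unemployment rate after three quarters ≈ 3.73%.

With a fixed labor force, u_{t+1} = u_t + s·(1−u_t) − f·u_t = u_t·(1−s−f) + s.
Here 1−s−f = 0.748 and s = 0.014.
u_1 = 0.012000 × 0.748 + 0.014 = 0.022976.
u_2 = 0.022976 × 0.748 + 0.014 = 0.031186.
u_3 = 0.031186 × 0.748 + 0.014 = 0.037327.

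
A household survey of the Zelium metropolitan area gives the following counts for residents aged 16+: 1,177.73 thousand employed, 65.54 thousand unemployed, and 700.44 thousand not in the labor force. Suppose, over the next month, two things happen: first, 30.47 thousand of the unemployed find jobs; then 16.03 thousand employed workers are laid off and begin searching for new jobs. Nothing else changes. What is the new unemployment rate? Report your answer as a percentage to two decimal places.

Initially, labor force = 1,177.73 + 65.54 = 1,243.27 thousand, so u = 65.54/1,243.27 = 5.27%.
After the first change, unemployed falls and employed rises by 30.47; labor force unchanged → E = 1,208.20, U = 35.07, labor force = 1,243.27 thousand.
After the second change, employed falls and unemployed rises by 16.03; labor force unchanged → E = 1,192.17, U = 51.10, labor force = 1,243.27 thousand.
New unemployment rate = 51.10 / 1,243.27 = 4.11%.

New unemployment rate ≈ 4.11%.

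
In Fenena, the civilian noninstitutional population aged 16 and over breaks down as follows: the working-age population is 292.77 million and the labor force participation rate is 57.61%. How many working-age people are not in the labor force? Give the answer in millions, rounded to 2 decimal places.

Share not in the labor force = 1 − 0.5761 = 0.4239.
Not in labor force = 0.4239 × 292.77 ≈ 124.11 million.

About 124.11 million are not in the labor force.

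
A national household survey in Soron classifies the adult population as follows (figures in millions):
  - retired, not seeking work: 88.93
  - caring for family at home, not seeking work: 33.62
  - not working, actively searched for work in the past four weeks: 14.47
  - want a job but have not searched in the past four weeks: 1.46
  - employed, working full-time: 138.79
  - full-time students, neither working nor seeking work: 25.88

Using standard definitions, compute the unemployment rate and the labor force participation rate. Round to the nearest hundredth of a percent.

Unemployment rate ≈ 9.44%; labor force participation rate ≈ 50.56%.

Employed = 138.79 million.
Unemployed = 14.47 million.
Labor force = 138.79 + 14.47 = 153.26 million.
Not in labor force = 88.93 + 33.62 + 1.46 + 25.88 = 149.89 million (those not working and not actively searching are outside the labor force — including those who want a job but have given up searching).
Civilian working-age population = 153.26 + 149.89 = 303.15 million.
Unemployment rate = 14.47 / 153.26 = 9.44%.
Labor force participation rate = 153.26 / 303.15 = 50.56%.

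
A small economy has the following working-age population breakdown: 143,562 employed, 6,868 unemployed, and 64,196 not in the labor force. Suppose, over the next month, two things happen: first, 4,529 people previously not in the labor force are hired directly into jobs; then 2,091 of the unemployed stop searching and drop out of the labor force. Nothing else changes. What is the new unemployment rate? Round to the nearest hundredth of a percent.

New unemployment rate ≈ 3.12%.

Initially, labor force = 143,562 + 6,868 = 150,430, so u = 6,868/150,430 = 4.57%.
After the first change, employed and labor force both rise by 4,529; unemployed unchanged → E = 148,091, U = 6,868, labor force = 154,959.
After the second change, unemployed and labor force both fall by 2,091 → E = 148,091, U = 4,777, labor force = 152,868.
New unemployment rate = 4,777 / 152,868 = 3.12%.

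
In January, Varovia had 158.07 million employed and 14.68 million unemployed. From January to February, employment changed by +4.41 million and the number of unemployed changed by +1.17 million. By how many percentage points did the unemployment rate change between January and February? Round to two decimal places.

January: labor force = 158.07 + 14.68 = 172.75; u = 14.68/172.75 = 8.50%.
February: labor force = 162.48 + 15.85 = 178.33; u = 15.85/178.33 = 8.89%.
Change = 8.89% − 8.50% = +0.39 pp.

The unemployment rate changed by +0.39 percentage points.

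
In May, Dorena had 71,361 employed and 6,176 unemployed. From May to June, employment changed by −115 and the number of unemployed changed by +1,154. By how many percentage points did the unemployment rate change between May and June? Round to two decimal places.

May: labor force = 71,361 + 6,176 = 77,537; u = 6,176/77,537 = 7.97%.
June: labor force = 71,246 + 7,330 = 78,576; u = 7,330/78,576 = 9.33%.
Change = 9.33% − 7.97% = +1.36 pp.

The unemployment rate changed by +1.36 percentage points.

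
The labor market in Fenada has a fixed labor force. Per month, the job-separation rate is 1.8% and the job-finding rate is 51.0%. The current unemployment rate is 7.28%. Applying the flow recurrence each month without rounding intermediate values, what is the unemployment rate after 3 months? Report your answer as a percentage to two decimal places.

Unemployment rate after three months ≈ 3.82%.

With a fixed labor force, u_{t+1} = u_t + s·(1−u_t) − f·u_t = u_t·(1−s−f) + s.
Here 1−s−f = 0.472 and s = 0.018.
u_1 = 0.072800 × 0.472 + 0.018 = 0.052362.
u_2 = 0.052362 × 0.472 + 0.018 = 0.042715.
u_3 = 0.042715 × 0.472 + 0.018 = 0.038161.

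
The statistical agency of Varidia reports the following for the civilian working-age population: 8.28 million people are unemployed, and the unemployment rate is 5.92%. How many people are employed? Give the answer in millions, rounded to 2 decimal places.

Labor force = U / u = 8.28 / 0.0592 ≈ 139.86 million.
Employed = labor force − unemployed = 139.86 − 8.28 = 131.58 million.

About 131.58 million are employed.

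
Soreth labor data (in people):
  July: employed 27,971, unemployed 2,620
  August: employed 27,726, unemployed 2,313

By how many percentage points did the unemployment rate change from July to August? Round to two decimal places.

The unemployment rate changed by −0.86 percentage points.

July: labor force = 27,971 + 2,620 = 30,591; u = 2,620/30,591 = 8.56%.
August: labor force = 27,726 + 2,313 = 30,039; u = 2,313/30,039 = 7.70%.
Change = 7.70% − 8.56% = −0.86 pp.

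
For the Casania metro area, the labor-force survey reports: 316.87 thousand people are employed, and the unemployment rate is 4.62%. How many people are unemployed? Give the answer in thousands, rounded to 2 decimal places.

About 15.35 thousand are unemployed.

Let U be the number unemployed. The labor force is E + U, and U/(E+U) = 0.0462.
So U = 0.0462 × 316.87 / (1 − 0.0462) = 14.6394 / 0.9538 ≈ 15.35 thousand.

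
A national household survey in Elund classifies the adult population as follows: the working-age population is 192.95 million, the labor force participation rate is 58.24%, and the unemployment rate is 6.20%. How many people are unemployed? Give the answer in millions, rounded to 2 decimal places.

Labor force = 0.5824 × 192.95 = 112.37 million.
Unemployed = 0.0620 × 112.37 ≈ 6.97 million.

About 6.97 million are unemployed.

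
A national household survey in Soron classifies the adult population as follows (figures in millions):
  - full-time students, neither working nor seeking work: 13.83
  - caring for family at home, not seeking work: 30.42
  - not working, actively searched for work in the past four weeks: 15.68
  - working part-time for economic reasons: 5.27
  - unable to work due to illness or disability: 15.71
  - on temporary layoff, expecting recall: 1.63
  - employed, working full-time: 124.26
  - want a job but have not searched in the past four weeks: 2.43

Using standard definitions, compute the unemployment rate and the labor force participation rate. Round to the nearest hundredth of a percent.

Unemployment rate ≈ 11.79%; labor force participation rate ≈ 70.18%.

Employed = 5.27 + 124.26 = 129.53 million (anyone who worked, including part-time for economic reasons, counts as employed).
Unemployed = 15.68 + 1.63 = 17.31 million (jobless and actively searching, or on temporary layoff).
Labor force = 129.53 + 17.31 = 146.84 million.
Not in labor force = 13.83 + 30.42 + 15.71 + 2.43 = 62.39 million (those not working and not actively searching are outside the labor force — including those who want a job but have given up searching).
Civilian working-age population = 146.84 + 62.39 = 209.23 million.
Unemployment rate = 17.31 / 146.84 = 11.79%.
Labor force participation rate = 146.84 / 209.23 = 70.18%.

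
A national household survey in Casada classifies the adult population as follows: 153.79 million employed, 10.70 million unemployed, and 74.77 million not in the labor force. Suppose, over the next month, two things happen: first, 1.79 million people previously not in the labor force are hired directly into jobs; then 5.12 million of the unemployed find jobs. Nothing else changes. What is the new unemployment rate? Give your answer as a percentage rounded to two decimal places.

New unemployment rate ≈ 3.36%.

Initially, labor force = 153.79 + 10.70 = 164.49 million, so u = 10.70/164.49 = 6.50%.
After the first change, employed and labor force both rise by 1.79; unemployed unchanged → E = 155.58, U = 10.70, labor force = 166.28 million.
After the second change, unemployed falls and employed rises by 5.12; labor force unchanged → E = 160.70, U = 5.58, labor force = 166.28 million.
New unemployment rate = 5.58 / 166.28 = 3.36%.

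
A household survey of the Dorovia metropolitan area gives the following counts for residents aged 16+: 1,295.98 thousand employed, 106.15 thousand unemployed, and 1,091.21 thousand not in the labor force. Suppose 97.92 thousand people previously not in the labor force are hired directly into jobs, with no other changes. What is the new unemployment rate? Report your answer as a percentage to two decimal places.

New unemployment rate ≈ 7.08%.

Initially, labor force = 1,295.98 + 106.15 = 1,402.13 thousand, so u = 106.15/1,402.13 = 7.57%.
After the change, employed and labor force both rise by 97.92; unemployed unchanged → E = 1,393.90, U = 106.15, labor force = 1,500.05 thousand.
New unemployment rate = 106.15 / 1,500.05 = 7.08%.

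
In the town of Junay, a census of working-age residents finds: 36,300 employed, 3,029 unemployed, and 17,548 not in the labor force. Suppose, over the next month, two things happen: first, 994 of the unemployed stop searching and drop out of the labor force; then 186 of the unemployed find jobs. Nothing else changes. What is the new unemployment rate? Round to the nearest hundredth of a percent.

Initially, labor force = 36,300 + 3,029 = 39,329, so u = 3,029/39,329 = 7.70%.
After the first change, unemployed and labor force both fall by 994 → E = 36,300, U = 2,035, labor force = 38,335.
After the second change, unemployed falls and employed rises by 186; labor force unchanged → E = 36,486, U = 1,849, labor force = 38,335.
New unemployment rate = 1,849 / 38,335 = 4.82%.

New unemployment rate ≈ 4.82%.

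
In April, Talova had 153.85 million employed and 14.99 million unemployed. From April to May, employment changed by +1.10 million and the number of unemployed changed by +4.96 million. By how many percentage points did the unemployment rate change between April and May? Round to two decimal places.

The unemployment rate changed by +2.53 percentage points.

April: labor force = 153.85 + 14.99 = 168.84; u = 14.99/168.84 = 8.88%.
May: labor force = 154.95 + 19.95 = 174.90; u = 19.95/174.90 = 11.41%.
Change = 11.41% − 8.88% = +2.53 pp.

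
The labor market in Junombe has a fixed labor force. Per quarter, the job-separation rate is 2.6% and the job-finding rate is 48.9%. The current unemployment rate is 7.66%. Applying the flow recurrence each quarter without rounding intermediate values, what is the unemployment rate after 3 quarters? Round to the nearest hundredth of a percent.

Unemployment rate after three quarters ≈ 5.35%.

With a fixed labor force, u_{t+1} = u_t + s·(1−u_t) − f·u_t = u_t·(1−s−f) + s.
Here 1−s−f = 0.485 and s = 0.026.
u_1 = 0.076600 × 0.485 + 0.026 = 0.063151.
u_2 = 0.063151 × 0.485 + 0.026 = 0.056628.
u_3 = 0.056628 × 0.485 + 0.026 = 0.053465.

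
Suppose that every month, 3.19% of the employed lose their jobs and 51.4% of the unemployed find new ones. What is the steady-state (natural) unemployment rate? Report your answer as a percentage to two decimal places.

Steady-state unemployment rate ≈ 5.84%.

At steady state the flows balance: s·E = f·U, so U/(E+U) = s/(s+f).
u* = 3.19 / (3.19 + 51.4) = 3.19 / 54.59 = 5.84%.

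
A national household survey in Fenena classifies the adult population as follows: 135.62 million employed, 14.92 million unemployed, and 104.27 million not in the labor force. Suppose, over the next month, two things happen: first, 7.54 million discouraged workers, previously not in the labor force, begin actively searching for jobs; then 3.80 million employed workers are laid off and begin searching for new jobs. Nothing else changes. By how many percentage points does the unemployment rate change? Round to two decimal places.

The unemployment rate changes by +6.70 percentage points.

Initially, labor force = 135.62 + 14.92 = 150.54 million, so u = 14.92/150.54 = 9.91%.
After the first change, unemployed and labor force both rise by 7.54 → E = 135.62, U = 22.46, labor force = 158.08 million.
After the second change, employed falls and unemployed rises by 3.80; labor force unchanged → E = 131.82, U = 26.26, labor force = 158.08 million.
New unemployment rate = 26.26 / 158.08 = 16.61%.
Change = 16.61% − 9.91% = +6.70 percentage points.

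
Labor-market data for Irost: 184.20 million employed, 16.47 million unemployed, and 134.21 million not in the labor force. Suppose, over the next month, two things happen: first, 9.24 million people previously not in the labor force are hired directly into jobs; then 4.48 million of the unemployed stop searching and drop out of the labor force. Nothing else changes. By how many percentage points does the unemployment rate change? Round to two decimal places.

The unemployment rate changes by −2.37 percentage points.

Initially, labor force = 184.20 + 16.47 = 200.67 million, so u = 16.47/200.67 = 8.21%.
After the first change, employed and labor force both rise by 9.24; unemployed unchanged → E = 193.44, U = 16.47, labor force = 209.91 million.
After the second change, unemployed and labor force both fall by 4.48 → E = 193.44, U = 11.99, labor force = 205.43 million.
New unemployment rate = 11.99 / 205.43 = 5.84%.
Change = 5.84% − 8.21% = −2.37 percentage points.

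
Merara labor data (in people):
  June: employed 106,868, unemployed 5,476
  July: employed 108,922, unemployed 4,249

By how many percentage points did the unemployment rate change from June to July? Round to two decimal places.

The unemployment rate changed by −1.12 percentage points.

June: labor force = 106,868 + 5,476 = 112,344; u = 5,476/112,344 = 4.87%.
July: labor force = 108,922 + 4,249 = 113,171; u = 4,249/113,171 = 3.75%.
Change = 3.75% − 4.87% = −1.12 pp.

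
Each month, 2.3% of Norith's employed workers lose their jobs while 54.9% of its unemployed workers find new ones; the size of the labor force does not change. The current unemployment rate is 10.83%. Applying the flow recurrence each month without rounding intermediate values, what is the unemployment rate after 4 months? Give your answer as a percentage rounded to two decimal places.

With a fixed labor force, u_{t+1} = u_t + s·(1−u_t) − f·u_t = u_t·(1−s−f) + s.
Here 1−s−f = 0.428 and s = 0.023.
u_1 = 0.108300 × 0.428 + 0.023 = 0.069352.
u_2 = 0.069352 × 0.428 + 0.023 = 0.052683.
u_3 = 0.052683 × 0.428 + 0.023 = 0.045548.
u_4 = 0.045548 × 0.428 + 0.023 = 0.042495.

Unemployment rate after four months ≈ 4.25%.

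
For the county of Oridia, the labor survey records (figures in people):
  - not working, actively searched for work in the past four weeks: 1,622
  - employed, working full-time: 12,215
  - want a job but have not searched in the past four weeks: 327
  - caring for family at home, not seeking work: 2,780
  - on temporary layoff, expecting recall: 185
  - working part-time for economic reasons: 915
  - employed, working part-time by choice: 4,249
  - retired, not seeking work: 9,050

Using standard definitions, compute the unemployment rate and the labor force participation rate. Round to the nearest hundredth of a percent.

Employed = 12,215 + 915 + 4,249 = 17,379 (anyone who worked, including part-time for economic reasons, counts as employed).
Unemployed = 1,622 + 185 = 1,807 (jobless and actively searching, or on temporary layoff).
Labor force = 17,379 + 1,807 = 19,186.
Not in labor force = 327 + 2,780 + 9,050 = 12,157 (those not working and not actively searching are outside the labor force — including those who want a job but have given up searching).
Civilian working-age population = 19,186 + 12,157 = 31,343.
Unemployment rate = 1,807 / 19,186 = 9.42%.
Labor force participation rate = 19,186 / 31,343 = 61.21%.

Unemployment rate ≈ 9.42%; labor force participation rate ≈ 61.21%.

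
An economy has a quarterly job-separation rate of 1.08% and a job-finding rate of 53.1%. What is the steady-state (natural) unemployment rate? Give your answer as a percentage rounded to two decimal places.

At steady state the flows balance: s·E = f·U, so U/(E+U) = s/(s+f).
u* = 1.08 / (1.08 + 53.1) = 1.08 / 54.18 = 1.99%.

Steady-state unemployment rate ≈ 1.99%.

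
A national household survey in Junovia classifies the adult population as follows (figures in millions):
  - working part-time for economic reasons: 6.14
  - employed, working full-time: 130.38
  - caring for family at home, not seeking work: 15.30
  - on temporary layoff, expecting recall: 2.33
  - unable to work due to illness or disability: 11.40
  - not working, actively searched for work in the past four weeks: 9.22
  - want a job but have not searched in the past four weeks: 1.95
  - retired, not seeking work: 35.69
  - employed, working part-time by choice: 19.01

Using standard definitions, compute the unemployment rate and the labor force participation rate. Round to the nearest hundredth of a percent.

Unemployment rate ≈ 6.91%; labor force participation rate ≈ 72.20%.

Employed = 6.14 + 130.38 + 19.01 = 155.53 million (anyone who worked, including part-time for economic reasons, counts as employed).
Unemployed = 2.33 + 9.22 = 11.55 million (jobless and actively searching, or on temporary layoff).
Labor force = 155.53 + 11.55 = 167.08 million.
Not in labor force = 15.30 + 11.40 + 1.95 + 35.69 = 64.34 million (those not working and not actively searching are outside the labor force — including those who want a job but have given up searching).
Civilian working-age population = 167.08 + 64.34 = 231.42 million.
Unemployment rate = 11.55 / 167.08 = 6.91%.
Labor force participation rate = 167.08 / 231.42 = 72.20%.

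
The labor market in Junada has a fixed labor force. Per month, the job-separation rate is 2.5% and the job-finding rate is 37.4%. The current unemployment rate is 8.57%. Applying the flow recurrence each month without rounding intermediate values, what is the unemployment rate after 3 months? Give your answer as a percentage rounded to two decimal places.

With a fixed labor force, u_{t+1} = u_t + s·(1−u_t) − f·u_t = u_t·(1−s−f) + s.
Here 1−s−f = 0.601 and s = 0.025.
u_1 = 0.085700 × 0.601 + 0.025 = 0.076506.
u_2 = 0.076506 × 0.601 + 0.025 = 0.070980.
u_3 = 0.070980 × 0.601 + 0.025 = 0.067659.

Unemployment rate after three months ≈ 6.77%.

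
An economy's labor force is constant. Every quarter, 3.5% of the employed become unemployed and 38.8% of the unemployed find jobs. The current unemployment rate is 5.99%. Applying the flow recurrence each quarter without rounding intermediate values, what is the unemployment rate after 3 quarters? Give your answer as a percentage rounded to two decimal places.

Unemployment rate after three quarters ≈ 7.84%.

With a fixed labor force, u_{t+1} = u_t + s·(1−u_t) − f·u_t = u_t·(1−s−f) + s.
Here 1−s−f = 0.577 and s = 0.035.
u_1 = 0.059900 × 0.577 + 0.035 = 0.069562.
u_2 = 0.069562 × 0.577 + 0.035 = 0.075137.
u_3 = 0.075137 × 0.577 + 0.035 = 0.078354.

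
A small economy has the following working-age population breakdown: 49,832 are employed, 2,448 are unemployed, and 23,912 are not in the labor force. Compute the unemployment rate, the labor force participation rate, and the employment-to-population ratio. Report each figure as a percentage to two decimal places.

Unemployment rate ≈ 4.68%; labor force participation rate ≈ 68.62%; employment-population ratio ≈ 65.40%.

Labor force = employed + unemployed = 49,832 + 2,448 = 52,280.
Working-age population = 52,280 + 23,912 = 76,192.
Unemployment rate = 2,448 / 52,280 = 4.68%.
Labor force participation rate = 52,280 / 76,192 = 68.62%.
Employment-population ratio = 49,832 / 76,192 = 65.40%.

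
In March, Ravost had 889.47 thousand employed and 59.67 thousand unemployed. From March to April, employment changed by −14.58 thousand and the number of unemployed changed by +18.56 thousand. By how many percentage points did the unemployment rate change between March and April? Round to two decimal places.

The unemployment rate changed by +1.92 percentage points.

March: labor force = 889.47 + 59.67 = 949.14; u = 59.67/949.14 = 6.29%.
April: labor force = 874.89 + 78.23 = 953.12; u = 78.23/953.12 = 8.21%.
Change = 8.21% − 6.29% = +1.92 pp.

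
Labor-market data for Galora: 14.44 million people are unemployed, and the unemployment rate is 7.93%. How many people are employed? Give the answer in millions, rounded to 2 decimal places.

About 167.65 million are employed.

Labor force = U / u = 14.44 / 0.0793 ≈ 182.09 million.
Employed = labor force − unemployed = 182.09 − 14.44 = 167.65 million.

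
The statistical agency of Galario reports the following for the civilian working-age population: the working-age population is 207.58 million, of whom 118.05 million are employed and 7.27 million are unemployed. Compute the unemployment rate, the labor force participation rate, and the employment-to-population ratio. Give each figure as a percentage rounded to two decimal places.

Labor force = employed + unemployed = 118.05 + 7.27 = 125.32 million.
Unemployment rate = 7.27 / 125.32 = 5.80%.
Labor force participation rate = 125.32 / 207.58 = 60.37%.
Employment-population ratio = 118.05 / 207.58 = 56.87%.

Unemployment rate ≈ 5.80%; labor force participation rate ≈ 60.37%; employment-population ratio ≈ 56.87%.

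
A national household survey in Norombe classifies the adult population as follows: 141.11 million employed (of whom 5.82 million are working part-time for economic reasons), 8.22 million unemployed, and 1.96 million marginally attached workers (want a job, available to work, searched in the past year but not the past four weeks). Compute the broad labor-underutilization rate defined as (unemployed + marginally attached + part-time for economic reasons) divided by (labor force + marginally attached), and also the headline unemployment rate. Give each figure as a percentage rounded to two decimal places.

Broad underutilization rate ≈ 10.58%; headline unemployment rate ≈ 5.50%.

Labor force = 141.11 + 8.22 = 149.33 million.
Numerator = 8.22 + 1.96 + 5.82 = 16.00 million.
Denominator = 149.33 + 1.96 = 151.29 million.
Broad rate = 16.00 / 151.29 = 10.58%.
Headline unemployment rate = 8.22 / 149.33 = 5.50%.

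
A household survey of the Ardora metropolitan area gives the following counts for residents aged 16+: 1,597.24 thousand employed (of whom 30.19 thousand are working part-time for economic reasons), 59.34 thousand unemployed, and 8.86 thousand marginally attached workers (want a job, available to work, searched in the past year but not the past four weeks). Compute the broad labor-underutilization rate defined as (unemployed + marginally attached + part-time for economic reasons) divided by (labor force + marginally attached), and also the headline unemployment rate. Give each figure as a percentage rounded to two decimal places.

Broad underutilization rate ≈ 5.91%; headline unemployment rate ≈ 3.58%.

Labor force = 1,597.24 + 59.34 = 1,656.58 thousand.
Numerator = 59.34 + 8.86 + 30.19 = 98.39 thousand.
Denominator = 1,656.58 + 8.86 = 1,665.44 thousand.
Broad rate = 98.39 / 1,665.44 = 5.91%.
Headline unemployment rate = 59.34 / 1,656.58 = 3.58%.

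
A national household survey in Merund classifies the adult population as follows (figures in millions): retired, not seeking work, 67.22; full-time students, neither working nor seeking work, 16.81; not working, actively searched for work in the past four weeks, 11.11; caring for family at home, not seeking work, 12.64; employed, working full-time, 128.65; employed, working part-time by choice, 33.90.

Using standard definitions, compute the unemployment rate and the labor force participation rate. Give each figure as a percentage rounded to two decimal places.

Employed = 128.65 + 33.90 = 162.55 million.
Unemployed = 11.11 million.
Labor force = 162.55 + 11.11 = 173.66 million.
Not in labor force = 67.22 + 16.81 + 12.64 = 96.67 million (those not working and not actively searching are outside the labor force).
Civilian working-age population = 173.66 + 96.67 = 270.33 million.
Unemployment rate = 11.11 / 173.66 = 6.40%.
Labor force participation rate = 173.66 / 270.33 = 64.24%.

Unemployment rate ≈ 6.40%; labor force participation rate ≈ 64.24%.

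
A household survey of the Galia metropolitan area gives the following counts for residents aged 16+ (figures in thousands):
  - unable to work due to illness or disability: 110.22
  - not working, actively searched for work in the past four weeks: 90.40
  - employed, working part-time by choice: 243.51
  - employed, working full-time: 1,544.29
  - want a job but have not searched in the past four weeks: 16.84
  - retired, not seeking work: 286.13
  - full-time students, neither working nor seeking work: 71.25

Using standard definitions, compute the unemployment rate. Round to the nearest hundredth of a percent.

Employed = 243.51 + 1,544.29 = 1,787.80 thousand.
Unemployed = 90.40 thousand.
Labor force = 1,787.80 + 90.40 = 1,878.20 thousand.
Unemployment rate = 90.40 / 1,878.20 = 4.81%.

Unemployment rate ≈ 4.81%.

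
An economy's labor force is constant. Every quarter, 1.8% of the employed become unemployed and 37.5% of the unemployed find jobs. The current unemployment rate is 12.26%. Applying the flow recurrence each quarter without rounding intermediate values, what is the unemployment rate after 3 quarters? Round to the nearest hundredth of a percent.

Unemployment rate after three quarters ≈ 6.30%.

With a fixed labor force, u_{t+1} = u_t + s·(1−u_t) − f·u_t = u_t·(1−s−f) + s.
Here 1−s−f = 0.607 and s = 0.018.
u_1 = 0.122600 × 0.607 + 0.018 = 0.092418.
u_2 = 0.092418 × 0.607 + 0.018 = 0.074098.
u_3 = 0.074098 × 0.607 + 0.018 = 0.062977.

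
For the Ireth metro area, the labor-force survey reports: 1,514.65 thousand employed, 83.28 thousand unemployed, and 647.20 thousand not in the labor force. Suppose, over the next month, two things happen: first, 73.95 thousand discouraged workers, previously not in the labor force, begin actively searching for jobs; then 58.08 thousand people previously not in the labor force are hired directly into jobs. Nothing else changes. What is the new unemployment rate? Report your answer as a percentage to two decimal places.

New unemployment rate ≈ 9.09%.

Initially, labor force = 1,514.65 + 83.28 = 1,597.93 thousand, so u = 83.28/1,597.93 = 5.21%.
After the first change, unemployed and labor force both rise by 73.95 → E = 1,514.65, U = 157.23, labor force = 1,671.88 thousand.
After the second change, employed and labor force both rise by 58.08; unemployed unchanged → E = 1,572.73, U = 157.23, labor force = 1,729.96 thousand.
New unemployment rate = 157.23 / 1,729.96 = 9.09%.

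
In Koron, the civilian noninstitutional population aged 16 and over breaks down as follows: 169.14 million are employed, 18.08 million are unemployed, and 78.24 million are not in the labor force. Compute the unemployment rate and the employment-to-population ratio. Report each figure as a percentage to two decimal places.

Unemployment rate ≈ 9.66%; employment-population ratio ≈ 63.72%.

Labor force = employed + unemployed = 169.14 + 18.08 = 187.22 million.
Working-age population = 187.22 + 78.24 = 265.46 million.
Unemployment rate = 18.08 / 187.22 = 9.66%.
Employment-population ratio = 169.14 / 265.46 = 63.72%.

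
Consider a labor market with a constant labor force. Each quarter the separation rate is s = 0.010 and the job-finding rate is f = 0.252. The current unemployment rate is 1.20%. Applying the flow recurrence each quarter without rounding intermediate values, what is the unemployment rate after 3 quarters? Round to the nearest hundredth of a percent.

With a fixed labor force, u_{t+1} = u_t + s·(1−u_t) − f·u_t = u_t·(1−s−f) + s.
Here 1−s−f = 0.738 and s = 0.010.
u_1 = 0.012000 × 0.738 + 0.010 = 0.018856.
u_2 = 0.018856 × 0.738 + 0.010 = 0.023916.
u_3 = 0.023916 × 0.738 + 0.010 = 0.027650.

Unemployment rate after three quarters ≈ 2.76%.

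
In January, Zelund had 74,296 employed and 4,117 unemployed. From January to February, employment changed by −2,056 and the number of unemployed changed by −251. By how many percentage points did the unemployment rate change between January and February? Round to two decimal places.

The unemployment rate changed by −0.17 percentage points.

January: labor force = 74,296 + 4,117 = 78,413; u = 4,117/78,413 = 5.25%.
February: labor force = 72,240 + 3,866 = 76,106; u = 3,866/76,106 = 5.08%.
Change = 5.08% − 5.25% = −0.17 pp.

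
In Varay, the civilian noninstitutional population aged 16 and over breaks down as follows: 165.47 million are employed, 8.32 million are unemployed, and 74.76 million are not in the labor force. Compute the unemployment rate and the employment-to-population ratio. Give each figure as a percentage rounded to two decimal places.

Unemployment rate ≈ 4.79%; employment-population ratio ≈ 66.57%.

Labor force = employed + unemployed = 165.47 + 8.32 = 173.79 million.
Working-age population = 173.79 + 74.76 = 248.55 million.
Unemployment rate = 8.32 / 173.79 = 4.79%.
Employment-population ratio = 165.47 / 248.55 = 66.57%.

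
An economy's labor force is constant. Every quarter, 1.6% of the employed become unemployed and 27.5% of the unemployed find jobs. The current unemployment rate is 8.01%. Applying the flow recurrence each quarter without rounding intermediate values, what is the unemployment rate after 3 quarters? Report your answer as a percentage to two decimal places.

Unemployment rate after three quarters ≈ 6.39%.

With a fixed labor force, u_{t+1} = u_t + s·(1−u_t) − f·u_t = u_t·(1−s−f) + s.
Here 1−s−f = 0.709 and s = 0.016.
u_1 = 0.080100 × 0.709 + 0.016 = 0.072791.
u_2 = 0.072791 × 0.709 + 0.016 = 0.067609.
u_3 = 0.067609 × 0.709 + 0.016 = 0.063935.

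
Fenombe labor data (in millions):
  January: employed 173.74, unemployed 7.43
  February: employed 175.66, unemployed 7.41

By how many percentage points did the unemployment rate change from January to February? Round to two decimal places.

January: labor force = 173.74 + 7.43 = 181.17; u = 7.43/181.17 = 4.10%.
February: labor force = 175.66 + 7.41 = 183.07; u = 7.41/183.07 = 4.05%.
Change = 4.05% − 4.10% = −0.05 pp.

The unemployment rate changed by −0.05 percentage points.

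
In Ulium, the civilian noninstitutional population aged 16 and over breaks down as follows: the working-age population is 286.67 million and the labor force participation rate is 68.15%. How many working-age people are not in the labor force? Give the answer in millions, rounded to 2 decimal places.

Share not in the labor force = 1 − 0.6815 = 0.3185.
Not in labor force = 0.3185 × 286.67 ≈ 91.30 million.

About 91.30 million are not in the labor force.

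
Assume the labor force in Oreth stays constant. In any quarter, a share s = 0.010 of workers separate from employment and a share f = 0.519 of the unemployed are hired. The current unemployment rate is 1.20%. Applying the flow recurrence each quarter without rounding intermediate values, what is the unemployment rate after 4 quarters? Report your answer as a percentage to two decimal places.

Unemployment rate after four quarters ≈ 1.86%.

With a fixed labor force, u_{t+1} = u_t + s·(1−u_t) − f·u_t = u_t·(1−s−f) + s.
Here 1−s−f = 0.471 and s = 0.010.
u_1 = 0.012000 × 0.471 + 0.010 = 0.015652.
u_2 = 0.015652 × 0.471 + 0.010 = 0.017372.
u_3 = 0.017372 × 0.471 + 0.010 = 0.018182.
u_4 = 0.018182 × 0.471 + 0.010 = 0.018564.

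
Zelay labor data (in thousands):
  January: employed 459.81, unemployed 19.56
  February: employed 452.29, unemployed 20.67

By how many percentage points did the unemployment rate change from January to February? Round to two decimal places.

January: labor force = 459.81 + 19.56 = 479.37; u = 19.56/479.37 = 4.08%.
February: labor force = 452.29 + 20.67 = 472.96; u = 20.67/472.96 = 4.37%.
Change = 4.37% − 4.08% = +0.29 pp.

The unemployment rate changed by +0.29 percentage points.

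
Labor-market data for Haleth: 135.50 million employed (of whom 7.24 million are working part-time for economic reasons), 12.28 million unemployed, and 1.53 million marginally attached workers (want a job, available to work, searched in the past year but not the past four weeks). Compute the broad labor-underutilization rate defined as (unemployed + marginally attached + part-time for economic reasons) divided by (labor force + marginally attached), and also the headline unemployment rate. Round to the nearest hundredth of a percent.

Labor force = 135.50 + 12.28 = 147.78 million.
Numerator = 12.28 + 1.53 + 7.24 = 21.05 million.
Denominator = 147.78 + 1.53 = 149.31 million.
Broad rate = 21.05 / 149.31 = 14.10%.
Headline unemployment rate = 12.28 / 147.78 = 8.31%.

Broad underutilization rate ≈ 14.10%; headline unemployment rate ≈ 8.31%.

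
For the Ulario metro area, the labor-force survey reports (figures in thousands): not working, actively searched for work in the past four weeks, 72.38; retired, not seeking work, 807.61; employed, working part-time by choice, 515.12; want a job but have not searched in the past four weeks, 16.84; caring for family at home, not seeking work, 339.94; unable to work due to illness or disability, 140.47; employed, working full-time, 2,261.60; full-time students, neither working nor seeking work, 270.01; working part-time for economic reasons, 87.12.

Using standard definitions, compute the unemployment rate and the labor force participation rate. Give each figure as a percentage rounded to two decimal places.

Employed = 515.12 + 2,261.60 + 87.12 = 2,863.84 thousand (anyone who worked, including part-time for economic reasons, counts as employed).
Unemployed = 72.38 thousand.
Labor force = 2,863.84 + 72.38 = 2,936.22 thousand.
Not in labor force = 807.61 + 16.84 + 339.94 + 140.47 + 270.01 = 1,574.87 thousand (those not working and not actively searching are outside the labor force — including those who want a job but have given up searching).
Civilian working-age population = 2,936.22 + 1,574.87 = 4,511.09 thousand.
Unemployment rate = 72.38 / 2,936.22 = 2.47%.
Labor force participation rate = 2,936.22 / 4,511.09 = 65.09%.

Unemployment rate ≈ 2.47%; labor force participation rate ≈ 65.09%.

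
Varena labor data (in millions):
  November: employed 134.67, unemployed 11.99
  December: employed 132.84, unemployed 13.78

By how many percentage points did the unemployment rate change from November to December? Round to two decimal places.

The unemployment rate changed by +1.22 percentage points.

November: labor force = 134.67 + 11.99 = 146.66; u = 11.99/146.66 = 8.18%.
December: labor force = 132.84 + 13.78 = 146.62; u = 13.78/146.62 = 9.40%.
Change = 9.40% − 8.18% = +1.22 pp.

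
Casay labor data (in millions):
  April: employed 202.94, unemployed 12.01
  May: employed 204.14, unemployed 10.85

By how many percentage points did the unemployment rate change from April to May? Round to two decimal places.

The unemployment rate changed by −0.54 percentage points.

April: labor force = 202.94 + 12.01 = 214.95; u = 12.01/214.95 = 5.59%.
May: labor force = 204.14 + 10.85 = 214.99; u = 10.85/214.99 = 5.05%.
Change = 5.05% − 5.59% = −0.54 pp.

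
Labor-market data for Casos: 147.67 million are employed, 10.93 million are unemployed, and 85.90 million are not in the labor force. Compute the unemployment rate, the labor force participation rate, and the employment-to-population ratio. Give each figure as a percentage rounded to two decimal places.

Labor force = employed + unemployed = 147.67 + 10.93 = 158.60 million.
Working-age population = 158.60 + 85.90 = 244.50 million.
Unemployment rate = 10.93 / 158.60 = 6.89%.
Labor force participation rate = 158.60 / 244.50 = 64.87%.
Employment-population ratio = 147.67 / 244.50 = 60.40%.

Unemployment rate ≈ 6.89%; labor force participation rate ≈ 64.87%; employment-population ratio ≈ 60.40%.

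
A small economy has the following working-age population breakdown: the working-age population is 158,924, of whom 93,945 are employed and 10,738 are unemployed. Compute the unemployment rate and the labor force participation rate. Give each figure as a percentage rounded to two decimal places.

Unemployment rate ≈ 10.26%; labor force participation rate ≈ 65.87%.

Labor force = employed + unemployed = 93,945 + 10,738 = 104,683.
Unemployment rate = 10,738 / 104,683 = 10.26%.
Labor force participation rate = 104,683 / 158,924 = 65.87%.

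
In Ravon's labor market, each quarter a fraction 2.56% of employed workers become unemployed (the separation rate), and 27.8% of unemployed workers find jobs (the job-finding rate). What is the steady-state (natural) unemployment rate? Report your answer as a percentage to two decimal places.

Steady-state unemployment rate ≈ 8.43%.

At steady state the flows balance: s·E = f·U, so U/(E+U) = s/(s+f).
u* = 2.56 / (2.56 + 27.8) = 2.56 / 30.36 = 8.43%.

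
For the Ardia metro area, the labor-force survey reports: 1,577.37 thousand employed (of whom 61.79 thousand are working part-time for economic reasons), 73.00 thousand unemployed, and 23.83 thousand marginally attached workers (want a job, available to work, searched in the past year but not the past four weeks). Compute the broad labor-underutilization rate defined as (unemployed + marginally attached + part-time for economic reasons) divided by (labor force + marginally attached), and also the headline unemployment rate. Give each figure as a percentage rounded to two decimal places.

Labor force = 1,577.37 + 73.00 = 1,650.37 thousand.
Numerator = 73.00 + 23.83 + 61.79 = 158.62 thousand.
Denominator = 1,650.37 + 23.83 = 1,674.20 thousand.
Broad rate = 158.62 / 1,674.20 = 9.47%.
Headline unemployment rate = 73.00 / 1,650.37 = 4.42%.

Broad underutilization rate ≈ 9.47%; headline unemployment rate ≈ 4.42%.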